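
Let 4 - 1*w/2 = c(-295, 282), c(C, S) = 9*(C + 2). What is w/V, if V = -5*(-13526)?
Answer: 2641/33815 ≈ 0.078101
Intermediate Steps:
V = 67630
c(C, S) = 18 + 9*C (c(C, S) = 9*(2 + C) = 18 + 9*C)
w = 5282 (w = 8 - 2*(18 + 9*(-295)) = 8 - 2*(18 - 2655) = 8 - 2*(-2637) = 8 + 5274 = 5282)
w/V = 5282/67630 = 5282*(1/67630) = 2641/33815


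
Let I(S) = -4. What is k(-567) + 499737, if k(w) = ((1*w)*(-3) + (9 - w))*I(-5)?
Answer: 490629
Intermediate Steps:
k(w) = -36 + 16*w (k(w) = ((1*w)*(-3) + (9 - w))*(-4) = (w*(-3) + (9 - w))*(-4) = (-3*w + (9 - w))*(-4) = (9 - 4*w)*(-4) = -36 + 16*w)
k(-567) + 499737 = (-36 + 16*(-567)) + 499737 = (-36 - 9072) + 499737 = -9108 + 499737 = 490629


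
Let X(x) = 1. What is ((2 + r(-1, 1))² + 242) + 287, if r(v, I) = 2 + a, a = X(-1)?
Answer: 554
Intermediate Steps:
a = 1
r(v, I) = 3 (r(v, I) = 2 + 1 = 3)
((2 + r(-1, 1))² + 242) + 287 = ((2 + 3)² + 242) + 287 = (5² + 242) + 287 = (25 + 242) + 287 = 267 + 287 = 554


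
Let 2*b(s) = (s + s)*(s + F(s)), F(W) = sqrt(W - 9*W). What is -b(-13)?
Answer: -169 + 26*sqrt(26) ≈ -36.425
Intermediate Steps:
F(W) = 2*sqrt(2)*sqrt(-W) (F(W) = sqrt(-8*W) = 2*sqrt(2)*sqrt(-W))
b(s) = s*(s + 2*sqrt(2)*sqrt(-s)) (b(s) = ((s + s)*(s + 2*sqrt(2)*sqrt(-s)))/2 = ((2*s)*(s + 2*sqrt(2)*sqrt(-s)))/2 = (2*s*(s + 2*sqrt(2)*sqrt(-s)))/2 = s*(s + 2*sqrt(2)*sqrt(-s)))
-b(-13) = -(-13)*(-13 + 2*sqrt(2)*sqrt(-1*(-13))) = -(-13)*(-13 + 2*sqrt(2)*sqrt(13)) = -(-13)*(-13 + 2*sqrt(26)) = -(169 - 26*sqrt(26)) = -169 + 26*sqrt(26)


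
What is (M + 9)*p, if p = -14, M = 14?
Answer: -322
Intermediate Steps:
(M + 9)*p = (14 + 9)*(-14) = 23*(-14) = -322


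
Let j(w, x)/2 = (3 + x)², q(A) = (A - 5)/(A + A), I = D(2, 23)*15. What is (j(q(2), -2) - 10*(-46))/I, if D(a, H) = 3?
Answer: 154/15 ≈ 10.267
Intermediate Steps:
I = 45 (I = 3*15 = 45)
q(A) = (-5 + A)/(2*A) (q(A) = (-5 + A)/((2*A)) = (-5 + A)*(1/(2*A)) = (-5 + A)/(2*A))
j(w, x) = 2*(3 + x)²
(j(q(2), -2) - 10*(-46))/I = (2*(3 - 2)² - 10*(-46))/45 = (2*1² + 460)*(1/45) = (2*1 + 460)*(1/45) = (2 + 460)*(1/45) = 462*(1/45) = 154/15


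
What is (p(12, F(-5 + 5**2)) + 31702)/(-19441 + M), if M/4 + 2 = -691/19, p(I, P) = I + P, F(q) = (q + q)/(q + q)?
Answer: -120517/74459 ≈ -1.6186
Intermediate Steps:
F(q) = 1 (F(q) = (2*q)/((2*q)) = (2*q)*(1/(2*q)) = 1)
M = -2916/19 (M = -8 + 4*(-691/19) = -8 - 2764/19 = -2916/19 ≈ -153.47)
(p(12, F(-5 + 5**2)) + 31702)/(-19441 + M) = ((12 + 1) + 31702)/(-19441 - 2916/19) = (13 + 31702)/(-372295/19) = 31715*(-19/372295) = -120517/74459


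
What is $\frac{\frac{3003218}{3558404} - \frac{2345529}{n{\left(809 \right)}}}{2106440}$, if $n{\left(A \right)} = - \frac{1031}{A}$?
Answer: $\frac{3376095987436001}{3863963510967280} \approx 0.87374$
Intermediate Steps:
$\frac{\frac{3003218}{3558404} - \frac{2345529}{n{\left(809 \right)}}}{2106440} = \frac{\frac{3003218}{3558404} - \frac{2345529}{\left(-1031\right) \frac{1}{809}}}{2106440} = \left(3003218 \cdot \frac{1}{3558404} - \frac{2345529}{\left(-1031\right) \frac{1}{809}}\right) \frac{1}{2106440} = \left(\frac{1501609}{1779202} - \frac{2345529}{- \frac{1031}{809}}\right) \frac{1}{2106440} = \left(\frac{1501609}{1779202} - - \frac{1897532961}{1031}\right) \frac{1}{2106440} = \left(\frac{1501609}{1779202} + \frac{1897532961}{1031}\right) \frac{1}{2106440} = \frac{3376095987436001}{1834357262} \cdot \frac{1}{2106440} = \frac{3376095987436001}{3863963510967280}$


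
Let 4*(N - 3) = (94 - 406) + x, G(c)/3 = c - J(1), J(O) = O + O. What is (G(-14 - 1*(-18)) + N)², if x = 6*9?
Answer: 12321/4 ≈ 3080.3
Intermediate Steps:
x = 54
J(O) = 2*O
G(c) = -6 + 3*c (G(c) = 3*(c - 2) = 3*(-2 + c) = -6 + 3*c)
N = -123/2 (N = 3 + ((94 - 406) + 54)/4 = 3 + (-312 + 54)/4 = 3 + (¼)*(-258) = 3 - 129/2 = -123/2 ≈ -61.500)
(G(-14 - 1*(-18)) + N)² = ((-6 + 3*(-14 - 1*(-18))) - 123/2)² = ((-6 + 3*(-14 + 18)) - 123/2)² = ((-6 + 3*4) - 123/2)² = ((-6 + 12) - 123/2)² = (6 - 123/2)² = (-111/2)² = 12321/4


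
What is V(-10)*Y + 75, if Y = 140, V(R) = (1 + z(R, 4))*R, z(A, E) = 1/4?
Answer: -1675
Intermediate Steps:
z(A, E) = ¼
V(R) = 5*R/4 (V(R) = (1 + ¼)*R = 5*R/4)
V(-10)*Y + 75 = ((5/4)*(-10))*140 + 75 = -25/2*140 + 75 = -1750 + 75 = -1675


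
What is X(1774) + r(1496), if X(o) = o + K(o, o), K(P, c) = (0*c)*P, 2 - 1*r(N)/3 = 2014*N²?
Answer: -13522090892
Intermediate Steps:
r(N) = 6 - 6042*N²
K(P, c) = 0 (K(P, c) = 0*P = 0)
X(o) = o (X(o) = o + 0 = o)
X(1774) + r(1496) = 1774 + (6 - 6042*1496²) = 1774 + (6 - 6042*2238016) = 1774 + (6 - 13522092672) = 1774 - 13522092666 = -13522090892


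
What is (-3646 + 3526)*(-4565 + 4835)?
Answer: -32400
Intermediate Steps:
(-3646 + 3526)*(-4565 + 4835) = -120*270 = -32400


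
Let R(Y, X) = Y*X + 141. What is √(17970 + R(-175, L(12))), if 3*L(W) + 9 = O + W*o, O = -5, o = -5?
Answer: √201849/3 ≈ 149.76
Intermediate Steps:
L(W) = -14/3 - 5*W/3 (L(W) = -3 + (-5 + W*(-5))/3 = -3 + (-5 - 5*W)/3 = -3 + (-5/3 - 5*W/3) = -14/3 - 5*W/3)
R(Y, X) = 141 + X*Y (R(Y, X) = X*Y + 141 = 141 + X*Y)
√(17970 + R(-175, L(12))) = √(17970 + (141 + (-14/3 - 5/3*12)*(-175))) = √(17970 + (141 + (-14/3 - 20)*(-175))) = √(17970 + (141 - 74/3*(-175))) = √(17970 + (141 + 12950/3)) = √(17970 + 13373/3) = √(67283/3) = √201849/3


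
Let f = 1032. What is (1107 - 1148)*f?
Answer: -42312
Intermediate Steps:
(1107 - 1148)*f = (1107 - 1148)*1032 = -41*1032 = -42312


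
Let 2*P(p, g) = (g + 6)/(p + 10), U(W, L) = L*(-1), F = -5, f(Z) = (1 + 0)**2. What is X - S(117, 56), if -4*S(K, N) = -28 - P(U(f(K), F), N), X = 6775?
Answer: 406049/60 ≈ 6767.5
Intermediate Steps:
f(Z) = 1 (f(Z) = 1**2 = 1)
U(W, L) = -L
P(p, g) = (6 + g)/(2*(10 + p)) (P(p, g) = ((g + 6)/(p + 10))/2 = ((6 + g)/(10 + p))/2 = (6 + g)/(2*(10 + p)))
S(K, N) = 141/20 + N/120 (S(K, N) = -(-28 - (6 + N)/(2*(10 - 1*(-5))))/4 = -(-28 - (6 + N)/(2*(10 + 5)))/4 = -(-28 - (6 + N)/(2*15))/4 = -(-28 - (1/5 + N/30))/4 = -(-28 + (-1/5 - N/30))/4 = -(-141/5 - N/30)/4 = 141/20 + N/120)
X - S(117, 56) = 6775 - (141/20 + (1/120)*56) = 6775 - (141/20 + 7/15) = 6775 - 1*451/60 = 6775 - 451/60 = 406049/60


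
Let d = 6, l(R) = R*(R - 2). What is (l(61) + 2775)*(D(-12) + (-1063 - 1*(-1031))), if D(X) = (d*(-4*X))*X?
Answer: -22232512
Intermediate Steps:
l(R) = R*(-2 + R)
D(X) = -24*X**2 (D(X) = (6*(-4*X))*X = (-24*X)*X = -24*X**2)
(l(61) + 2775)*(D(-12) + (-1063 - 1*(-1031))) = (61*(-2 + 61) + 2775)*(-24*(-12)**2 + (-1063 - 1*(-1031))) = (61*59 + 2775)*(-24*144 + (-1063 + 1031)) = (3599 + 2775)*(-3456 - 32) = 6374*(-3488) = -22232512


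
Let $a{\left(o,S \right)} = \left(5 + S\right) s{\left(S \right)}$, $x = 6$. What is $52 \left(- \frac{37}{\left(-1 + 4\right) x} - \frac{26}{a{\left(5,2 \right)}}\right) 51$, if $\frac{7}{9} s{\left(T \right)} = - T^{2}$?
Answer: $-3536$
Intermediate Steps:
$s{\left(T \right)} = - \frac{9 T^{2}}{7}$ ($s{\left(T \right)} = \frac{9 \left(- T^{2}\right)}{7} = - \frac{9 T^{2}}{7}$)
$a{\left(o,S \right)} = - \frac{9 S^{2} \left(5 + S\right)}{7}$ ($a{\left(o,S \right)} = \left(5 + S\right) \left(- \frac{9 S^{2}}{7}\right) = - \frac{9 S^{2} \left(5 + S\right)}{7}$)
$52 \left(- \frac{37}{\left(-1 + 4\right) x} - \frac{26}{a{\left(5,2 \right)}}\right) 51 = 52 \left(- \frac{37}{\left(-1 + 4\right) 6} - \frac{26}{\frac{9}{7} \cdot 2^{2} \left(-5 - 2\right)}\right) 51 = 52 \left(- \frac{37}{3 \cdot 6} - \frac{26}{\frac{9}{7} \cdot 4 \left(-5 - 2\right)}\right) 51 = 52 \left(- \frac{37}{18} - \frac{26}{\frac{9}{7} \cdot 4 \left(-7\right)}\right) 51 = 52 \left(\left(-37\right) \frac{1}{18} - \frac{26}{-36}\right) 51 = 52 \left(- \frac{37}{18} - - \frac{13}{18}\right) 51 = 52 \left(- \frac{37}{18} + \frac{13}{18}\right) 51 = 52 \left(- \frac{4}{3}\right) 51 = \left(- \frac{208}{3}\right) 51 = -3536$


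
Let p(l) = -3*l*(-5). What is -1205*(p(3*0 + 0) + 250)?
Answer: -301250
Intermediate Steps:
p(l) = 15*l
-1205*(p(3*0 + 0) + 250) = -1205*(15*(3*0 + 0) + 250) = -1205*(15*(0 + 0) + 250) = -1205*(15*0 + 250) = -1205*(0 + 250) = -1205*250 = -301250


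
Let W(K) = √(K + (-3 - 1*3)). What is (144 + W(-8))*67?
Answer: 9648 + 67*I*√14 ≈ 9648.0 + 250.69*I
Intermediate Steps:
W(K) = √(-6 + K) (W(K) = √(K + (-3 - 3)) = √(K - 6) = √(-6 + K))
(144 + W(-8))*67 = (144 + √(-6 - 8))*67 = (144 + √(-14))*67 = (144 + I*√14)*67 = 9648 + 67*I*√14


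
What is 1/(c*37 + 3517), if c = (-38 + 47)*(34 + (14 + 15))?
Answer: 1/24496 ≈ 4.0823e-5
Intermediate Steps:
c = 567 (c = 9*(34 + 29) = 9*63 = 567)
1/(c*37 + 3517) = 1/(567*37 + 3517) = 1/(20979 + 3517) = 1/24496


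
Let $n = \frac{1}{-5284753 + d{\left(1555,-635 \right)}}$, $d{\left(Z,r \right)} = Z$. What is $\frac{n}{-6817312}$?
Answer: $\frac{1}{36017209123776} \approx 2.7764 \cdot 10^{-14}$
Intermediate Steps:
$n = - \frac{1}{5283198}$ ($n = \frac{1}{-5284753 + 1555} = \frac{1}{-5283198} = - \frac{1}{5283198} \approx -1.8928 \cdot 10^{-7}$)
$\frac{n}{-6817312} = - \frac{1}{5283198 \left(-6817312\right)} = \left(- \frac{1}{5283198}\right) \left(- \frac{1}{6817312}\right) = \frac{1}{36017209123776}$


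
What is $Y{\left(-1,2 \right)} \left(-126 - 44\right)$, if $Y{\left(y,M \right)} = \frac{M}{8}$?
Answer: $- \frac{85}{2} \approx -42.5$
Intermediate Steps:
$Y{\left(y,M \right)} = \frac{M}{8}$
$Y{\left(-1,2 \right)} \left(-126 - 44\right) = \frac{1}{8} \cdot 2 \left(-126 - 44\right) = \frac{1}{4} \left(-170\right) = - \frac{85}{2}$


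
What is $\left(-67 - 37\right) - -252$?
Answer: $148$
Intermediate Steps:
$\left(-67 - 37\right) - -252 = -104 + 252 = 148$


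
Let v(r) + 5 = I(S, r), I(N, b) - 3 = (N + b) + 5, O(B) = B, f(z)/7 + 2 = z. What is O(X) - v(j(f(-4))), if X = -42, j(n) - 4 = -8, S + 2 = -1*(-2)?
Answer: -41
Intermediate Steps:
S = 0 (S = -2 - 1*(-2) = -2 + 2 = 0)
f(z) = -14 + 7*z
j(n) = -4 (j(n) = 4 - 8 = -4)
I(N, b) = 8 + N + b (I(N, b) = 3 + ((N + b) + 5) = 3 + (5 + N + b) = 8 + N + b)
v(r) = 3 + r (v(r) = -5 + (8 + 0 + r) = -5 + (8 + r) = 3 + r)
O(X) - v(j(f(-4))) = -42 - (3 - 4) = -42 - 1*(-1) = -42 + 1 = -41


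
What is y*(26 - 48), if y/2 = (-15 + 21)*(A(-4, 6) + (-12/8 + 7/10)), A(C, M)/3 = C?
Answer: 16896/5 ≈ 3379.2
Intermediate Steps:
A(C, M) = 3*C
y = -768/5 (y = 2*((-15 + 21)*(3*(-4) + (-12/8 + 7/10))) = 2*(6*(-12 + (-12*⅛ + 7*(⅒)))) = 2*(6*(-12 + (-3/2 + 7/10))) = 2*(6*(-12 - ⅘)) = 2*(6*(-64/5)) = 2*(-384/5) = -768/5 ≈ -153.60)
y*(26 - 48) = -768*(26 - 48)/5 = -768/5*(-22) = 16896/5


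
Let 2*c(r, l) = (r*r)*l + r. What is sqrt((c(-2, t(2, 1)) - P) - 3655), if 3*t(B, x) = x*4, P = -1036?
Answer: 2*I*sqrt(5889)/3 ≈ 51.16*I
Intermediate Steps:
t(B, x) = 4*x/3 (t(B, x) = (x*4)/3 = (4*x)/3 = 4*x/3)
c(r, l) = r/2 + l*r**2/2 (c(r, l) = ((r*r)*l + r)/2 = (r**2*l + r)/2 = (l*r**2 + r)/2 = (r + l*r**2)/2 = r/2 + l*r**2/2)
sqrt((c(-2, t(2, 1)) - P) - 3655) = sqrt(((1/2)*(-2)*(1 + ((4/3)*1)*(-2)) - 1*(-1036)) - 3655) = sqrt(((1/2)*(-2)*(1 + (4/3)*(-2)) + 1036) - 3655) = sqrt(((1/2)*(-2)*(1 - 8/3) + 1036) - 3655) = sqrt(((1/2)*(-2)*(-5/3) + 1036) - 3655) = sqrt((5/3 + 1036) - 3655) = sqrt(3113/3 - 3655) = sqrt(-7852/3) = 2*I*sqrt(5889)/3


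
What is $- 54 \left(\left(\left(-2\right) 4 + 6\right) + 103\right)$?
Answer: $-5454$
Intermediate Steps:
$- 54 \left(\left(\left(-2\right) 4 + 6\right) + 103\right) = - 54 \left(\left(-8 + 6\right) + 103\right) = - 54 \left(-2 + 103\right) = \left(-54\right) 101 = -5454$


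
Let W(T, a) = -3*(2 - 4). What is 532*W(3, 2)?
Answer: 3192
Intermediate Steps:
W(T, a) = 6 (W(T, a) = -3*(-2) = 6)
532*W(3, 2) = 532*6 = 3192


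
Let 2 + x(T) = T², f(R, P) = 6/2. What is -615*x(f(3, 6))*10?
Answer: -43050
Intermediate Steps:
f(R, P) = 3 (f(R, P) = 6*(½) = 3)
x(T) = -2 + T²
-615*x(f(3, 6))*10 = -615*(-2 + 3²)*10 = -615*(-2 + 9)*10 = -4305*10 = -615*70 = -43050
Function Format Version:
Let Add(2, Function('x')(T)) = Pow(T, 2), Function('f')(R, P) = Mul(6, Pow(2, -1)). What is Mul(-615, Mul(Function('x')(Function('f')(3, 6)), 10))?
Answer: -43050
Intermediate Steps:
Function('f')(R, P) = 3 (Function('f')(R, P) = Mul(6, Rational(1, 2)) = 3)
Function('x')(T) = Add(-2, Pow(T, 2))
Mul(-615, Mul(Function('x')(Function('f')(3, 6)), 10)) = Mul(-615, Mul(Add(-2, Pow(3, 2)), 10)) = Mul(-615, Mul(Add(-2, 9), 10)) = Mul(-615, Mul(7, 10)) = Mul(-615, 70) = -43050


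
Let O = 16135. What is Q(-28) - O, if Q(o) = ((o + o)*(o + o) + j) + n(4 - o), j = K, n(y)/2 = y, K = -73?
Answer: -13008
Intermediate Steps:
n(y) = 2*y
j = -73
Q(o) = -65 - 2*o + 4*o² (Q(o) = ((o + o)*(o + o) - 73) + 2*(4 - o) = ((2*o)*(2*o) - 73) + (8 - 2*o) = (4*o² - 73) + (8 - 2*o) = (-73 + 4*o²) + (8 - 2*o) = -65 - 2*o + 4*o²)
Q(-28) - O = (-65 - 2*(-28) + 4*(-28)²) - 1*16135 = (-65 + 56 + 4*784) - 16135 = (-65 + 56 + 3136) - 16135 = 3127 - 16135 = -13008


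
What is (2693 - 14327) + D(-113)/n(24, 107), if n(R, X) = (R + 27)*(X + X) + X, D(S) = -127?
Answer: -128218441/11021 ≈ -11634.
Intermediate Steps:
n(R, X) = X + 2*X*(27 + R) (n(R, X) = (27 + R)*(2*X) + X = 2*X*(27 + R) + X = X + 2*X*(27 + R))
(2693 - 14327) + D(-113)/n(24, 107) = (2693 - 14327) - 127*1/(107*(55 + 2*24)) = -11634 - 127*1/(107*(55 + 48)) = -11634 - 127/(107*103) = -11634 - 127/11021 = -128218441/11021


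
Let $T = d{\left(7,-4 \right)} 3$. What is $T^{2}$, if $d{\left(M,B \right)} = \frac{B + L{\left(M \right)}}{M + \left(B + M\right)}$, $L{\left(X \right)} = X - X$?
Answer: $\frac{36}{25} \approx 1.44$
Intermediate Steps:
$L{\left(X \right)} = 0$
$d{\left(M,B \right)} = \frac{B}{B + 2 M}$ ($d{\left(M,B \right)} = \frac{B + 0}{M + \left(B + M\right)} = \frac{B}{B + 2 M}$)
$T = - \frac{6}{5}$ ($T = - \frac{4}{-4 + 2 \cdot 7} \cdot 3 = - \frac{4}{-4 + 14} \cdot 3 = - \frac{4}{10} \cdot 3 = \left(-4\right) \frac{1}{10} \cdot 3 = \left(- \frac{2}{5}\right) 3 = - \frac{6}{5} \approx -1.2$)
$T^{2} = \left(- \frac{6}{5}\right)^{2} = \frac{36}{25}$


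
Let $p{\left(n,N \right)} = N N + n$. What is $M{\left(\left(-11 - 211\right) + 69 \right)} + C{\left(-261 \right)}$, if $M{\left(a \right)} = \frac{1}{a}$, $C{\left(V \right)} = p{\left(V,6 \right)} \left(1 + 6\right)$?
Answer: $- \frac{240976}{153} \approx -1575.0$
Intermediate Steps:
$p{\left(n,N \right)} = n + N^{2}$ ($p{\left(n,N \right)} = N^{2} + n = n + N^{2}$)
$C{\left(V \right)} = 252 + 7 V$ ($C{\left(V \right)} = \left(V + 6^{2}\right) \left(1 + 6\right) = \left(V + 36\right) 7 = \left(36 + V\right) 7 = 252 + 7 V$)
$M{\left(\left(-11 - 211\right) + 69 \right)} + C{\left(-261 \right)} = \frac{1}{\left(-11 - 211\right) + 69} + \left(252 + 7 \left(-261\right)\right) = \frac{1}{-222 + 69} + \left(252 - 1827\right) = \frac{1}{-153} - 1575 = - \frac{1}{153} - 1575 = - \frac{240976}{153}$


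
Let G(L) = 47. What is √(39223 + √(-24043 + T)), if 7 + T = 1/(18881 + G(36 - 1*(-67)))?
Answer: √(1299222652 + 91*I*√3186528793)/182 ≈ 198.05 + 0.39152*I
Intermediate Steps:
T = -132495/18928 (T = -7 + 1/(18881 + 47) = -7 + 1/18928 = -132495/18928 ≈ -6.9999)
√(39223 + √(-24043 + T)) = √(39223 + √(-24043 - 132495/18928)) = √(39223 + √(-455218399/18928)) = √(39223 + I*√3186528793/364)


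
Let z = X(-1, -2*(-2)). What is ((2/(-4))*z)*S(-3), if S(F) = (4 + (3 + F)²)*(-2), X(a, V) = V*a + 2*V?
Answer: 16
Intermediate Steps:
X(a, V) = 2*V + V*a
z = 4 (z = (-2*(-2))*(2 - 1) = 4*1 = 4)
S(F) = -8 - 2*(3 + F)²
((2/(-4))*z)*S(-3) = ((2/(-4))*4)*(-8 - 2*(3 - 3)²) = ((2*(-¼))*4)*(-8 - 2*0²) = (-½*4)*(-8 - 2*0) = -2*(-8 + 0) = -2*(-8) = 16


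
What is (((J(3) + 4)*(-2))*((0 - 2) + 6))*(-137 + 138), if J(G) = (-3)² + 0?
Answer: -104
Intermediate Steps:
J(G) = 9 (J(G) = 9 + 0 = 9)
(((J(3) + 4)*(-2))*((0 - 2) + 6))*(-137 + 138) = (((9 + 4)*(-2))*((0 - 2) + 6))*(-137 + 138) = ((13*(-2))*(-2 + 6))*1 = -26*4*1 = -104*1 = -104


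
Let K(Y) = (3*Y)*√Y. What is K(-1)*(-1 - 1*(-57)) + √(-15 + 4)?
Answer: I*(-168 + √11) ≈ -164.68*I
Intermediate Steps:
K(Y) = 3*Y^(3/2)
K(-1)*(-1 - 1*(-57)) + √(-15 + 4) = (3*(-1)^(3/2))*(-1 - 1*(-57)) + √(-15 + 4) = (3*(-I))*(-1 + 57) + √(-11) = -3*I*56 + I*√11 = -168*I + I*√11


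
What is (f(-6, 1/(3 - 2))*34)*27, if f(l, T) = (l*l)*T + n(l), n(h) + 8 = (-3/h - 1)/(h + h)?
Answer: 102969/4 ≈ 25742.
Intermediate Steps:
n(h) = -8 + (-1 - 3/h)/(2*h) (n(h) = -8 + (-3/h - 1)/(h + h) = -8 + (-1 - 3/h)/((2*h)) = -8 + (-1 - 3/h)*(1/(2*h)) = -8 + (-1 - 3/h)/(2*h))
f(l, T) = T*l² + (-3 - l - 16*l²)/(2*l²) (f(l, T) = (l*l)*T + (-3 - l - 16*l²)/(2*l²) = l²*T + (-3 - l - 16*l²)/(2*l²) = T*l² + (-3 - l - 16*l²)/(2*l²))
(f(-6, 1/(3 - 2))*34)*27 = ((-8 - 3/2/(-6)² - ½/(-6) + (-6)²/(3 - 2))*34)*27 = ((-8 - 3/2*1/36 - ½*(-⅙) + 36/1)*34)*27 = ((-8 - 1/24 + 1/12 + 1*36)*34)*27 = ((-8 - 1/24 + 1/12 + 36)*34)*27 = ((673/24)*34)*27 = (11441/12)*27 = 102969/4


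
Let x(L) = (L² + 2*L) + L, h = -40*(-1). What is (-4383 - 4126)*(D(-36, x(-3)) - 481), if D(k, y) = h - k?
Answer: 3446145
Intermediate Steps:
h = 40
x(L) = L² + 3*L
D(k, y) = 40 - k
(-4383 - 4126)*(D(-36, x(-3)) - 481) = (-4383 - 4126)*((40 - 1*(-36)) - 481) = -8509*((40 + 36) - 481) = -8509*(76 - 481) = -8509*(-405) = 3446145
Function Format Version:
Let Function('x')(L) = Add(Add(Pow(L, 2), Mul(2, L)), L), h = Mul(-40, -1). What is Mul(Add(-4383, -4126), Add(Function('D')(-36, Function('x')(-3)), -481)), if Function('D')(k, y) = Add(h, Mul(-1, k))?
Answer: 3446145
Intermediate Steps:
h = 40
Function('x')(L) = Add(Pow(L, 2), Mul(3, L))
Function('D')(k, y) = Add(40, Mul(-1, k))
Mul(Add(-4383, -4126), Add(Function('D')(-36, Function('x')(-3)), -481)) = Mul(Add(-4383, -4126), Add(Add(40, Mul(-1, -36)), -481)) = Mul(-8509, Add(Add(40, 36), -481)) = Mul(-8509, Add(76, -481)) = Mul(-8509, -405) = 3446145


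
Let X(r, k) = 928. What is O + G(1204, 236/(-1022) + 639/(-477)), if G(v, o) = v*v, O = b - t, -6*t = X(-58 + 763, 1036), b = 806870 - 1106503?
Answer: 3450413/3 ≈ 1.1501e+6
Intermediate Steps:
b = -299633
t = -464/3 (t = -⅙*928 = -464/3 ≈ -154.67)
O = -898435/3 (O = -299633 - 1*(-464/3) = -299633 + 464/3 = -898435/3 ≈ -2.9948e+5)
G(v, o) = v²
O + G(1204, 236/(-1022) + 639/(-477)) = -898435/3 + 1204² = -898435/3 + 1449616 = 3450413/3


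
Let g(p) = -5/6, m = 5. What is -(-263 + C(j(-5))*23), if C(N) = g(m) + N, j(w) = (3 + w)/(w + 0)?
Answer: 8189/30 ≈ 272.97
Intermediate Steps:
j(w) = (3 + w)/w
g(p) = -5/6 (g(p) = -5*1/6 = -5/6)
C(N) = -5/6 + N
-(-263 + C(j(-5))*23) = -(-263 + (-5/6 + (3 - 5)/(-5))*23) = -(-263 + (-5/6 - 1/5*(-2))*23) = -(-263 + (-5/6 + 2/5)*23) = -(-263 - 13/30*23) = -(-263 - 299/30) = -1*(-8189/30) = 8189/30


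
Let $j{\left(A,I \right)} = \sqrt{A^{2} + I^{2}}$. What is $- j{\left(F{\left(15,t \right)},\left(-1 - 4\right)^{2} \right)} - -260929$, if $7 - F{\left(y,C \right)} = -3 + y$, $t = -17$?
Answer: $260929 - 5 \sqrt{26} \approx 2.609 \cdot 10^{5}$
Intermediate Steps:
$F{\left(y,C \right)} = 10 - y$ ($F{\left(y,C \right)} = 7 - \left(-3 + y\right) = 10 - y$)
$- j{\left(F{\left(15,t \right)},\left(-1 - 4\right)^{2} \right)} - -260929 = - \sqrt{\left(10 - 15\right)^{2} + \left(\left(-1 - 4\right)^{2}\right)^{2}} - -260929 = - \sqrt{\left(10 - 15\right)^{2} + \left(\left(-5\right)^{2}\right)^{2}} + 260929 = - \sqrt{\left(-5\right)^{2} + 25^{2}} + 260929 = - \sqrt{25 + 625} + 260929 = - \sqrt{650} + 260929 = - 5 \sqrt{26} + 260929 = 260929 - 5 \sqrt{26}$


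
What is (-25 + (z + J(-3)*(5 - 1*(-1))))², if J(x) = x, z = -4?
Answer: 2209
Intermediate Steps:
(-25 + (z + J(-3)*(5 - 1*(-1))))² = (-25 + (-4 - 3*(5 - 1*(-1))))² = (-25 + (-4 - 3*(5 + 1)))² = (-25 + (-4 - 3*6))² = (-25 + (-4 - 18))² = (-25 - 22)² = (-47)² = 2209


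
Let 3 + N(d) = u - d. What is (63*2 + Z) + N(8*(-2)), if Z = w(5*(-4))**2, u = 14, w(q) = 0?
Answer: 153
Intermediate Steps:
N(d) = 11 - d (N(d) = -3 + (14 - d) = 11 - d)
Z = 0 (Z = 0**2 = 0)
(63*2 + Z) + N(8*(-2)) = (63*2 + 0) + (11 - 8*(-2)) = (126 + 0) + (11 - 1*(-16)) = 126 + (11 + 16) = 126 + 27 = 153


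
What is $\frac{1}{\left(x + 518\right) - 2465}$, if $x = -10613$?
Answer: $- \frac{1}{12560} \approx -7.9618 \cdot 10^{-5}$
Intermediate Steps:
$\frac{1}{\left(x + 518\right) - 2465} = \frac{1}{\left(-10613 + 518\right) - 2465} = \frac{1}{-10095 - 2465} = \frac{1}{-12560} = - \frac{1}{12560}$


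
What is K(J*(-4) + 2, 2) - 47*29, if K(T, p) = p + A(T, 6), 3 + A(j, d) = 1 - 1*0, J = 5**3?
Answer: -1363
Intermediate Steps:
J = 125
A(j, d) = -2 (A(j, d) = -3 + (1 - 1*0) = -3 + (1 + 0) = -3 + 1 = -2)
K(T, p) = -2 + p (K(T, p) = p - 2 = -2 + p)
K(J*(-4) + 2, 2) - 47*29 = (-2 + 2) - 47*29 = 0 - 1363 = -1363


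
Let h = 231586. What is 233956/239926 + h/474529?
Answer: 83291204680/56925922427 ≈ 1.4632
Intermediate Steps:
233956/239926 + h/474529 = 233956/239926 + 231586/474529 = 233956*(1/239926) + 231586*(1/474529) = 116978/119963 + 231586/474529 = 83291204680/56925922427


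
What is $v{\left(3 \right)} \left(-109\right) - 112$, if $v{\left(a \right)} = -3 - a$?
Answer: $542$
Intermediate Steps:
$v{\left(3 \right)} \left(-109\right) - 112 = \left(-3 - 3\right) \left(-109\right) - 112 = \left(-6\right) \left(-109\right) - 112 = 654 - 112 = 542$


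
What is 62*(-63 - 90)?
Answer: -9486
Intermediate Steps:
62*(-63 - 90) = 62*(-153) = -9486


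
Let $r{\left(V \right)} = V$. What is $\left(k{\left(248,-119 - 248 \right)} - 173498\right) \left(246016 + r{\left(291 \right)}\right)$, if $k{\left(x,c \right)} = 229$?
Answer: $-42677367583$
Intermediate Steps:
$\left(k{\left(248,-119 - 248 \right)} - 173498\right) \left(246016 + r{\left(291 \right)}\right) = \left(229 - 173498\right) \left(246016 + 291\right) = \left(-173269\right) 246307 = -42677367583$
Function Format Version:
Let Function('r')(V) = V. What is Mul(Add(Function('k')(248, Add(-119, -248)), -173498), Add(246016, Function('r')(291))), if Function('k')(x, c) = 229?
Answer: -42677367583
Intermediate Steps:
Mul(Add(Function('k')(248, Add(-119, -248)), -173498), Add(246016, Function('r')(291))) = Mul(Add(229, -173498), Add(246016, 291)) = Mul(-173269, 246307) = -42677367583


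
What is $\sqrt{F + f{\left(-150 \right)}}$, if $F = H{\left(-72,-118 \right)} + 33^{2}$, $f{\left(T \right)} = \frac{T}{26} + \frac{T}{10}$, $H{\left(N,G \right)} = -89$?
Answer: $\frac{\sqrt{165490}}{13} \approx 31.293$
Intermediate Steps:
$f{\left(T \right)} = \frac{9 T}{65}$ ($f{\left(T \right)} = T \frac{1}{26} + T \frac{1}{10} = \frac{T}{26} + \frac{T}{10} = \frac{9 T}{65}$)
$F = 1000$ ($F = -89 + 33^{2} = -89 + 1089 = 1000$)
$\sqrt{F + f{\left(-150 \right)}} = \sqrt{1000 + \frac{9}{65} \left(-150\right)} = \sqrt{1000 - \frac{270}{13}} = \sqrt{\frac{12730}{13}} = \frac{\sqrt{165490}}{13}$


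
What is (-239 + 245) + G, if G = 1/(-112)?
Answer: 671/112 ≈ 5.9911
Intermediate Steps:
G = -1/112 ≈ -0.0089286
(-239 + 245) + G = (-239 + 245) - 1/112 = 6 - 1/112 = 671/112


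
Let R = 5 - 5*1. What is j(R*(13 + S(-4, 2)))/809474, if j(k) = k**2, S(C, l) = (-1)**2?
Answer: 0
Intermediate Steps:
S(C, l) = 1
R = 0 (R = 5 - 5 = 0)
j(R*(13 + S(-4, 2)))/809474 = (0*(13 + 1))**2/809474 = (0*14)**2*(1/809474) = 0**2*(1/809474) = 0*(1/809474) = 0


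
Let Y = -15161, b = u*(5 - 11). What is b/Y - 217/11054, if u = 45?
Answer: -305357/167589694 ≈ -0.0018221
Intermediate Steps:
b = -270 (b = 45*(5 - 11) = 45*(-6) = -270)
b/Y - 217/11054 = -270/(-15161) - 217/11054 = -270*(-1/15161) - 217*1/11054 = 270/15161 - 217/11054 = -305357/167589694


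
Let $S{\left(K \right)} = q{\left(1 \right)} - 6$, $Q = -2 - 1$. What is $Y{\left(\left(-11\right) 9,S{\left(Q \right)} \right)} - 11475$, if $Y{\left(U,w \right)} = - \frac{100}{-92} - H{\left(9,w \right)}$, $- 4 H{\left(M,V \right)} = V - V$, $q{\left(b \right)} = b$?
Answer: $- \frac{263900}{23} \approx -11474.0$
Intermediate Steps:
$Q = -3$ ($Q = -2 - 1 = -3$)
$S{\left(K \right)} = -5$ ($S{\left(K \right)} = 1 - 6 = -5$)
$H{\left(M,V \right)} = 0$ ($H{\left(M,V \right)} = - \frac{V - V}{4} = \left(- \frac{1}{4}\right) 0 = 0$)
$Y{\left(U,w \right)} = \frac{25}{23}$ ($Y{\left(U,w \right)} = - \frac{100}{-92} - 0 = \left(-100\right) \left(- \frac{1}{92}\right) + 0 = \frac{25}{23} + 0 = \frac{25}{23}$)
$Y{\left(\left(-11\right) 9,S{\left(Q \right)} \right)} - 11475 = \frac{25}{23} - 11475 = - \frac{263900}{23}$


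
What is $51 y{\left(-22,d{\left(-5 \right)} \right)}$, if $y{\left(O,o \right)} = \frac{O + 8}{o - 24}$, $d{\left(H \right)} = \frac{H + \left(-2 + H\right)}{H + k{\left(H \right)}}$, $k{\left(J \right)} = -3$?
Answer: $\frac{476}{15} \approx 31.733$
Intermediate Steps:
$d{\left(H \right)} = \frac{-2 + 2 H}{-3 + H}$ ($d{\left(H \right)} = \frac{H + \left(-2 + H\right)}{H - 3} = \frac{-2 + 2 H}{-3 + H}$)
$y{\left(O,o \right)} = \frac{8 + O}{-24 + o}$
$51 y{\left(-22,d{\left(-5 \right)} \right)} = 51 \frac{8 - 22}{-24 + \frac{2 \left(-1 - 5\right)}{-3 - 5}} = 51 \frac{1}{-24 + 2 \frac{1}{-8} \left(-6\right)} \left(-14\right) = 51 \frac{1}{-24 + 2 \left(- \frac{1}{8}\right) \left(-6\right)} \left(-14\right) = 51 \frac{1}{-24 + \frac{3}{2}} \left(-14\right) = 51 \frac{1}{- \frac{45}{2}} \left(-14\right) = 51 \left(\left(- \frac{2}{45}\right) \left(-14\right)\right) = 51 \cdot \frac{28}{45} = \frac{476}{15}$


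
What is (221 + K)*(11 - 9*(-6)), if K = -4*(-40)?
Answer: 24765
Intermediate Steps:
K = 160
(221 + K)*(11 - 9*(-6)) = (221 + 160)*(11 - 9*(-6)) = 381*(11 + 54) = 381*65 = 24765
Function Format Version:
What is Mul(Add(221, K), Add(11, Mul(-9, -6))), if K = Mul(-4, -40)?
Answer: 24765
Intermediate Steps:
K = 160
Mul(Add(221, K), Add(11, Mul(-9, -6))) = Mul(Add(221, 160), Add(11, Mul(-9, -6))) = Mul(381, Add(11, 54)) = Mul(381, 65) = 24765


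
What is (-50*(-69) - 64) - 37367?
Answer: -33981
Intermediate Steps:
(-50*(-69) - 64) - 37367 = (3450 - 64) - 37367 = 3386 - 37367 = -33981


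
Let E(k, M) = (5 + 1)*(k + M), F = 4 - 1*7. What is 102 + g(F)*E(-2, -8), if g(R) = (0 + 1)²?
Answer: 42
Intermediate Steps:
F = -3 (F = 4 - 7 = -3)
E(k, M) = 6*M + 6*k (E(k, M) = 6*(M + k) = 6*M + 6*k)
g(R) = 1 (g(R) = 1² = 1)
102 + g(F)*E(-2, -8) = 102 + 1*(6*(-8) + 6*(-2)) = 102 + 1*(-48 - 12) = 102 + 1*(-60) = 102 - 60 = 42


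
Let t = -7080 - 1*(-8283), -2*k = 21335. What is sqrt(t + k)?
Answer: I*sqrt(37858)/2 ≈ 97.286*I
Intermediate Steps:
k = -21335/2 (k = -1/2*21335 = -21335/2 ≈ -10668.)
t = 1203 (t = -7080 + 8283 = 1203)
sqrt(t + k) = sqrt(1203 - 21335/2) = sqrt(-18929/2) = I*sqrt(37858)/2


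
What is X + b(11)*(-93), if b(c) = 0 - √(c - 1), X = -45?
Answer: -45 + 93*√10 ≈ 249.09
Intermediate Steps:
b(c) = -√(-1 + c) (b(c) = 0 - √(-1 + c) = -√(-1 + c))
X + b(11)*(-93) = -45 - √(-1 + 11)*(-93) = -45 - √10*(-93) = -45 + 93*√10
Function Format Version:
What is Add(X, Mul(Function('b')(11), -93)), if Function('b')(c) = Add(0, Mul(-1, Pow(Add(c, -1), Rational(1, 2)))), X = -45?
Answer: Add(-45, Mul(93, Pow(10, Rational(1, 2)))) ≈ 249.09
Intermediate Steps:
Function('b')(c) = Mul(-1, Pow(Add(-1, c), Rational(1, 2))) (Function('b')(c) = Add(0, Mul(-1, Pow(Add(-1, c), Rational(1, 2)))) = Mul(-1, Pow(Add(-1, c), Rational(1, 2))))
Add(X, Mul(Function('b')(11), -93)) = Add(-45, Mul(Mul(-1, Pow(Add(-1, 11), Rational(1, 2))), -93)) = Add(-45, Mul(Mul(-1, Pow(10, Rational(1, 2))), -93)) = Add(-45, Mul(93, Pow(10, Rational(1, 2))))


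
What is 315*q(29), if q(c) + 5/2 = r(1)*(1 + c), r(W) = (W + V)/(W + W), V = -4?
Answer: -29925/2 ≈ -14963.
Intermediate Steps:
r(W) = (-4 + W)/(2*W) (r(W) = (W - 4)/(W + W) = (-4 + W)/((2*W)) = (-4 + W)*(1/(2*W)) = (-4 + W)/(2*W))
q(c) = -4 - 3*c/2 (q(c) = -5/2 + ((½)*(-4 + 1)/1)*(1 + c) = -5/2 + ((½)*1*(-3))*(1 + c) = -5/2 - 3*(1 + c)/2 = -5/2 + (-3/2 - 3*c/2) = -4 - 3*c/2)
315*q(29) = 315*(-4 - 3/2*29) = 315*(-4 - 87/2) = 315*(-95/2) = -29925/2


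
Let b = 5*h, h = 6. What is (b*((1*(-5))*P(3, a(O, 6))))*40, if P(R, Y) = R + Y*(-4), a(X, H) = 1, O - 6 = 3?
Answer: 6000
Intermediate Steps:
O = 9 (O = 6 + 3 = 9)
P(R, Y) = R - 4*Y
b = 30 (b = 5*6 = 30)
(b*((1*(-5))*P(3, a(O, 6))))*40 = (30*((1*(-5))*(3 - 4*1)))*40 = (30*(-5*(3 - 4)))*40 = (30*(-5*(-1)))*40 = (30*5)*40 = 150*40 = 6000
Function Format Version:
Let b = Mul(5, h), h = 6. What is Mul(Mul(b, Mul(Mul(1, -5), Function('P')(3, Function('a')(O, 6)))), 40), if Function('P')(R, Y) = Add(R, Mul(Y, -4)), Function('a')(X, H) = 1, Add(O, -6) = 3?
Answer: 6000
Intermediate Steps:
O = 9 (O = Add(6, 3) = 9)
Function('P')(R, Y) = Add(R, Mul(-4, Y))
b = 30 (b = Mul(5, 6) = 30)
Mul(Mul(b, Mul(Mul(1, -5), Function('P')(3, Function('a')(O, 6)))), 40) = Mul(Mul(30, Mul(Mul(1, -5), Add(3, Mul(-4, 1)))), 40) = Mul(Mul(30, Mul(-5, Add(3, -4))), 40) = Mul(Mul(30, Mul(-5, -1)), 40) = Mul(Mul(30, 5), 40) = Mul(150, 40) = 6000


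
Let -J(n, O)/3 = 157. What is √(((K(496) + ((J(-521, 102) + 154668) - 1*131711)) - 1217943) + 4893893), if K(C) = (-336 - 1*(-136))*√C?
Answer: 2*√(924609 - 200*√31) ≈ 1922.0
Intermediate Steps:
J(n, O) = -471 (J(n, O) = -3*157 = -471)
K(C) = -200*√C (K(C) = (-336 + 136)*√C = -200*√C)
√(((K(496) + ((J(-521, 102) + 154668) - 1*131711)) - 1217943) + 4893893) = √(((-800*√31 + ((-471 + 154668) - 1*131711)) - 1217943) + 4893893) = √(((-800*√31 + (154197 - 131711)) - 1217943) + 4893893) = √(((-800*√31 + 22486) - 1217943) + 4893893) = √(((22486 - 800*√31) - 1217943) + 4893893) = √((-1195457 - 800*√31) + 4893893) = √(3698436 - 800*√31)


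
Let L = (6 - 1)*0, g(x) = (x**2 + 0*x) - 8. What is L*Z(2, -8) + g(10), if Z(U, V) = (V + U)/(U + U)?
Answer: 92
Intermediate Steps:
g(x) = -8 + x**2 (g(x) = (x**2 + 0) - 8 = x**2 - 8 = -8 + x**2)
Z(U, V) = (U + V)/(2*U) (Z(U, V) = (U + V)/((2*U)) = (U + V)*(1/(2*U)) = (U + V)/(2*U))
L = 0 (L = 5*0 = 0)
L*Z(2, -8) + g(10) = 0*((1/2)*(2 - 8)/2) + (-8 + 10**2) = 0*((1/2)*(1/2)*(-6)) + (-8 + 100) = 0*(-3/2) + 92 = 0 + 92 = 92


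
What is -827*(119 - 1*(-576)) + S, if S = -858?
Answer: -575623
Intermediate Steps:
-827*(119 - 1*(-576)) + S = -827*(119 - 1*(-576)) - 858 = -827*(119 + 576) - 858 = -827*695 - 858 = -574765 - 858 = -575623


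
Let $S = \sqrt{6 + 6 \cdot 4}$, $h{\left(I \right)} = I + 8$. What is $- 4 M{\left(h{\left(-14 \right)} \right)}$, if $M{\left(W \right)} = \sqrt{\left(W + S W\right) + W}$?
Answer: $- 4 i \sqrt{12 + 6 \sqrt{30}} \approx - 26.792 i$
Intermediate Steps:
$h{\left(I \right)} = 8 + I$
$S = \sqrt{30}$ ($S = \sqrt{6 + 24} = \sqrt{30} \approx 5.4772$)
$M{\left(W \right)} = \sqrt{2 W + W \sqrt{30}}$ ($M{\left(W \right)} = \sqrt{\left(W + \sqrt{30} W\right) + W} = \sqrt{\left(W + W \sqrt{30}\right) + W} = \sqrt{2 W + W \sqrt{30}}$)
$- 4 M{\left(h{\left(-14 \right)} \right)} = - 4 \sqrt{8 - 14} \sqrt{2 + \sqrt{30}} = - 4 \sqrt{-6} \sqrt{2 + \sqrt{30}} = - 4 i \sqrt{6} \sqrt{2 + \sqrt{30}}$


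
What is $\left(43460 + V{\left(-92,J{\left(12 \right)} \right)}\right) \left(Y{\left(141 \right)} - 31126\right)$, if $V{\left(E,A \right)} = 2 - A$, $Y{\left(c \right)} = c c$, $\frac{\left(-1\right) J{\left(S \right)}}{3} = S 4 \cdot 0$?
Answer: $-488730190$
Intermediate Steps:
$J{\left(S \right)} = 0$ ($J{\left(S \right)} = - 3 S 4 \cdot 0 = - 3 \cdot 4 S 0 = \left(-3\right) 0 = 0$)
$Y{\left(c \right)} = c^{2}$
$\left(43460 + V{\left(-92,J{\left(12 \right)} \right)}\right) \left(Y{\left(141 \right)} - 31126\right) = \left(43460 + \left(2 - 0\right)\right) \left(141^{2} - 31126\right) = \left(43460 + \left(2 + 0\right)\right) \left(19881 - 31126\right) = \left(43460 + 2\right) \left(-11245\right) = 43462 \left(-11245\right) = -488730190$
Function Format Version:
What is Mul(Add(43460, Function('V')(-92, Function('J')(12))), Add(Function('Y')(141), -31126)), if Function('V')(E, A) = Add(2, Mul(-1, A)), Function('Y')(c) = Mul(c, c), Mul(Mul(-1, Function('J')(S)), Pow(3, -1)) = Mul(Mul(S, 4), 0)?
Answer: -488730190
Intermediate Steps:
Function('J')(S) = 0 (Function('J')(S) = Mul(-3, Mul(Mul(S, 4), 0)) = Mul(-3, Mul(Mul(4, S), 0)) = Mul(-3, 0) = 0)
Function('Y')(c) = Pow(c, 2)
Mul(Add(43460, Function('V')(-92, Function('J')(12))), Add(Function('Y')(141), -31126)) = Mul(Add(43460, Add(2, Mul(-1, 0))), Add(Pow(141, 2), -31126)) = Mul(Add(43460, Add(2, 0)), Add(19881, -31126)) = Mul(Add(43460, 2), -11245) = Mul(43462, -11245) = -488730190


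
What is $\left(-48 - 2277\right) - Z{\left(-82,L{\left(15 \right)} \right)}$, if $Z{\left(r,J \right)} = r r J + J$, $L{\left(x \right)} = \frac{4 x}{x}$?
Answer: $-29225$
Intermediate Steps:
$L{\left(x \right)} = 4$
$Z{\left(r,J \right)} = J + J r^{2}$ ($Z{\left(r,J \right)} = r^{2} J + J = J r^{2} + J = J + J r^{2}$)
$\left(-48 - 2277\right) - Z{\left(-82,L{\left(15 \right)} \right)} = \left(-48 - 2277\right) - 4 \left(1 + \left(-82\right)^{2}\right) = \left(-48 - 2277\right) - 4 \left(1 + 6724\right) = -2325 - 4 \cdot 6725 = -2325 - 26900 = -29225$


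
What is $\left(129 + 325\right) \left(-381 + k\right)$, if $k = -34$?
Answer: $-188410$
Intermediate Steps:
$\left(129 + 325\right) \left(-381 + k\right) = \left(129 + 325\right) \left(-381 - 34\right) = 454 \left(-415\right) = -188410$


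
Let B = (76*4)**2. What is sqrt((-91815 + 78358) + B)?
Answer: sqrt(78959) ≈ 281.00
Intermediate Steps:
B = 92416 (B = 304**2 = 92416)
sqrt((-91815 + 78358) + B) = sqrt((-91815 + 78358) + 92416) = sqrt(-13457 + 92416) = sqrt(78959)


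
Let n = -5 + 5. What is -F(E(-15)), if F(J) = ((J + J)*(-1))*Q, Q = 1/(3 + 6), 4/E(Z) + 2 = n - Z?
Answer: 8/117 ≈ 0.068376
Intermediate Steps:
n = 0
E(Z) = 4/(-2 - Z) (E(Z) = 4/(-2 + (0 - Z)) = 4/(-2 - Z))
Q = ⅑ (Q = 1/9 = ⅑ ≈ 0.11111)
F(J) = -2*J/9 (F(J) = ((J + J)*(-1))*(⅑) = ((2*J)*(-1))*(⅑) = -2*J*(⅑) = -2*J/9)
-F(E(-15)) = -(-2)*(-4/(2 - 15))/9 = -(-2)*(-4/(-13))/9 = -(-2)*(-4*(-1/13))/9 = -(-2)*4/(9*13) = -1*(-8/117) = 8/117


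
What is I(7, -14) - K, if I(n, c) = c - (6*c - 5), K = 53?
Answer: 22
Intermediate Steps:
I(n, c) = 5 - 5*c (I(n, c) = c - (-5 + 6*c) = c + (5 - 6*c) = 5 - 5*c)
I(7, -14) - K = (5 - 5*(-14)) - 1*53 = (5 + 70) - 53 = 75 - 53 = 22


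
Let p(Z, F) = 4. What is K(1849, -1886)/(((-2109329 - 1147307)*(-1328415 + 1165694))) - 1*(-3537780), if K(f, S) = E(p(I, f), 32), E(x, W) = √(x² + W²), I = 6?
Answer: 3537780 + √65/132480766639 ≈ 3.5378e+6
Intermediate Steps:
E(x, W) = √(W² + x²)
K(f, S) = 4*√65 (K(f, S) = √(32² + 4²) = √(1024 + 16) = √1040 = 4*√65)
K(1849, -1886)/(((-2109329 - 1147307)*(-1328415 + 1165694))) - 1*(-3537780) = (4*√65)/(((-2109329 - 1147307)*(-1328415 + 1165694))) - 1*(-3537780) = (4*√65)/((-3256636*(-162721))) + 3537780 = (4*√65)/529923066556 + 3537780 = (4*√65)*(1/529923066556) + 3537780 = √65/132480766639 + 3537780 = 3537780 + √65/132480766639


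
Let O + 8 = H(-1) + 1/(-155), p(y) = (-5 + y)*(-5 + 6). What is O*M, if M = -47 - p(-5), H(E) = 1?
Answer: 40182/155 ≈ 259.24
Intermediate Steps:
p(y) = -5 + y (p(y) = (-5 + y)*1 = -5 + y)
O = -1086/155 (O = -8 + (1 + 1/(-155)) = -8 + (1 - 1/155) = -8 + 154/155 = -1086/155 ≈ -7.0065)
M = -37 (M = -47 - (-5 - 5) = -47 - 1*(-10) = -47 + 10 = -37)
O*M = -1086/155*(-37) = 40182/155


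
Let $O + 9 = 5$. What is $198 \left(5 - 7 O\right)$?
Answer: $6534$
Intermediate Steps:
$O = -4$ ($O = -9 + 5 = -4$)
$198 \left(5 - 7 O\right) = 198 \left(5 - -28\right) = 198 \left(5 + 28\right) = 198 \cdot 33 = 6534$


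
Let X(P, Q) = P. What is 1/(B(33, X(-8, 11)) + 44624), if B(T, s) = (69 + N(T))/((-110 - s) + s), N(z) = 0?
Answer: 110/4908571 ≈ 2.2410e-5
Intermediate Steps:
B(T, s) = -69/110 (B(T, s) = (69 + 0)/((-110 - s) + s) = 69/(-110) = 69*(-1/110) = -69/110)
1/(B(33, X(-8, 11)) + 44624) = 1/(-69/110 + 44624) = 1/(4908571/110) = 110/4908571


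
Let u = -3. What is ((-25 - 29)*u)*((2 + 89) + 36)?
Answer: 20574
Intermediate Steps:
((-25 - 29)*u)*((2 + 89) + 36) = ((-25 - 29)*(-3))*((2 + 89) + 36) = (-54*(-3))*(91 + 36) = 162*127 = 20574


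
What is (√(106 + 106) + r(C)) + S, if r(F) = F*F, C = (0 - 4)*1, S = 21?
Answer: 37 + 2*√53 ≈ 51.560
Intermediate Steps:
C = -4 (C = -4*1 = -4)
r(F) = F²
(√(106 + 106) + r(C)) + S = (√(106 + 106) + (-4)²) + 21 = (√212 + 16) + 21 = (2*√53 + 16) + 21 = (16 + 2*√53) + 21 = 37 + 2*√53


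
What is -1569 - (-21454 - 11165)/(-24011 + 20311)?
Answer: -5837919/3700 ≈ -1577.8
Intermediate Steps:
-1569 - (-21454 - 11165)/(-24011 + 20311) = -1569 - (-32619)/(-3700) = -1569 - (-32619)*(-1)/3700 = -1569 - 1*32619/3700 = -1569 - 32619/3700 = -5837919/3700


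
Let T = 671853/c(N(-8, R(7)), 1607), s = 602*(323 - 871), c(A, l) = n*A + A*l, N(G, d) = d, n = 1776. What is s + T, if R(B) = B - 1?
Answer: -2231852385/6766 ≈ -3.2986e+5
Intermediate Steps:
R(B) = -1 + B
c(A, l) = 1776*A + A*l
s = -329896 (s = 602*(-548) = -329896)
T = 223951/6766 (T = 671853/(((-1 + 7)*(1776 + 1607))) = 671853/((6*3383)) = 671853/20298 = 671853*(1/20298) = 223951/6766 ≈ 33.099)
s + T = -329896 + 223951/6766 = -2231852385/6766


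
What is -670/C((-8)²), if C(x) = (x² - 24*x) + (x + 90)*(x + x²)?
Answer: -1/960 ≈ -0.0010417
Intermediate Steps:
C(x) = x² - 24*x + (90 + x)*(x + x²) (C(x) = (x² - 24*x) + (90 + x)*(x + x²) = x² - 24*x + (90 + x)*(x + x²))
-670/C((-8)²) = -670*1/(64*(66 + ((-8)²)² + 92*(-8)²)) = -670*1/(64*(66 + 64² + 92*64)) = -670*1/(64*(66 + 4096 + 5888)) = -670/(64*10050) = -670/643200 = -670*1/643200 = -1/960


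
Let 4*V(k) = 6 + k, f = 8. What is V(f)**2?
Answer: 49/4 ≈ 12.250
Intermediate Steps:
V(k) = 3/2 + k/4 (V(k) = (6 + k)/4 = 3/2 + k/4)
V(f)**2 = (3/2 + (1/4)*8)**2 = (3/2 + 2)**2 = (7/2)**2 = 49/4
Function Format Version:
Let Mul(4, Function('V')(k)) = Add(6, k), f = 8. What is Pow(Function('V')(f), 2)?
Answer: Rational(49, 4) ≈ 12.250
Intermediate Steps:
Function('V')(k) = Add(Rational(3, 2), Mul(Rational(1, 4), k)) (Function('V')(k) = Mul(Rational(1, 4), Add(6, k)) = Add(Rational(3, 2), Mul(Rational(1, 4), k)))
Pow(Function('V')(f), 2) = Pow(Add(Rational(3, 2), Mul(Rational(1, 4), 8)), 2) = Pow(Add(Rational(3, 2), 2), 2) = Pow(Rational(7, 2), 2) = Rational(49, 4)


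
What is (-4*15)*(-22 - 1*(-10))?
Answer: 720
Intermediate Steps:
(-4*15)*(-22 - 1*(-10)) = -60*(-22 + 10) = -60*(-12) = 720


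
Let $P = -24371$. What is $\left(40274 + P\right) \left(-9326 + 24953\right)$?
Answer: $248516181$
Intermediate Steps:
$\left(40274 + P\right) \left(-9326 + 24953\right) = \left(40274 - 24371\right) \left(-9326 + 24953\right) = 15903 \cdot 15627 = 248516181$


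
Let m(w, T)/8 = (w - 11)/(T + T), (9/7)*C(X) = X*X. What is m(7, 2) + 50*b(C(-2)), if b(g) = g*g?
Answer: 38552/81 ≈ 475.95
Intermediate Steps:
C(X) = 7*X²/9 (C(X) = 7*(X*X)/9 = 7*X²/9)
b(g) = g²
m(w, T) = 4*(-11 + w)/T (m(w, T) = 8*((w - 11)/(T + T)) = 8*((-11 + w)/((2*T))) = 8*((-11 + w)*(1/(2*T))) = 8*((-11 + w)/(2*T)) = 4*(-11 + w)/T)
m(7, 2) + 50*b(C(-2)) = 4*(-11 + 7)/2 + 50*((7/9)*(-2)²)² = 4*(½)*(-4) + 50*((7/9)*4)² = -8 + 50*(28/9)² = -8 + 50*(784/81) = -8 + 39200/81 = 38552/81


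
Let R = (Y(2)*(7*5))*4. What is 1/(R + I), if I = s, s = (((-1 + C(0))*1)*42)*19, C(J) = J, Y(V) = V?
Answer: -1/518 ≈ -0.0019305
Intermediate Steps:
s = -798 (s = (((-1 + 0)*1)*42)*19 = (-1*1*42)*19 = -1*42*19 = -42*19 = -798)
I = -798
R = 280 (R = (2*(7*5))*4 = (2*35)*4 = 70*4 = 280)
1/(R + I) = 1/(280 - 798) = 1/(-518) = -1/518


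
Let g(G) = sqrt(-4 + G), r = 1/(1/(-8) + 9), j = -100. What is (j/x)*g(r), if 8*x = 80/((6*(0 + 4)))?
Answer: -480*I*sqrt(4899)/71 ≈ -473.19*I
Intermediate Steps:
r = 8/71 (r = 1/(-1/8 + 9) = 1/(71/8) = 8/71 ≈ 0.11268)
x = 5/12 (x = (80/((6*(0 + 4))))/8 = (80/((6*4)))/8 = (80/24)/8 = (80*(1/24))/8 = (1/8)*(10/3) = 5/12 ≈ 0.41667)
(j/x)*g(r) = (-100/5/12)*sqrt(-4 + 8/71) = (-100*12/5)*sqrt(-276/71) = -480*I*sqrt(4899)/71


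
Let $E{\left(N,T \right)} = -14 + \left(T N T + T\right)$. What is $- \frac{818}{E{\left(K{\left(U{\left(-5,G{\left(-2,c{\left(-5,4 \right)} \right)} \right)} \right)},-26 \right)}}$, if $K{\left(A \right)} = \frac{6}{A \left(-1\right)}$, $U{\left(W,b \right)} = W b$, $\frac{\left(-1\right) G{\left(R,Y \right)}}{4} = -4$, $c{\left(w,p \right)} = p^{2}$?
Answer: $- \frac{8180}{107} \approx -76.449$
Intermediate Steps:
$G{\left(R,Y \right)} = 16$ ($G{\left(R,Y \right)} = \left(-4\right) \left(-4\right) = 16$)
$K{\left(A \right)} = - \frac{6}{A}$ ($K{\left(A \right)} = \frac{6}{\left(-1\right) A} = 6 \left(- \frac{1}{A}\right) = - \frac{6}{A}$)
$E{\left(N,T \right)} = -14 + T + N T^{2}$ ($E{\left(N,T \right)} = -14 + \left(N T T + T\right) = -14 + \left(N T^{2} + T\right) = -14 + \left(T + N T^{2}\right) = -14 + T + N T^{2}$)
$- \frac{818}{E{\left(K{\left(U{\left(-5,G{\left(-2,c{\left(-5,4 \right)} \right)} \right)} \right)},-26 \right)}} = - \frac{818}{-14 - 26 + - \frac{6}{\left(-5\right) 16} \left(-26\right)^{2}} = - \frac{818}{-14 - 26 + - \frac{6}{-80} \cdot 676} = - \frac{818}{-14 - 26 + \left(-6\right) \left(- \frac{1}{80}\right) 676} = - \frac{818}{-14 - 26 + \frac{3}{40} \cdot 676} = - \frac{818}{-14 - 26 + \frac{507}{10}} = - \frac{818}{\frac{107}{10}} = \left(-818\right) \frac{10}{107} = - \frac{8180}{107}$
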